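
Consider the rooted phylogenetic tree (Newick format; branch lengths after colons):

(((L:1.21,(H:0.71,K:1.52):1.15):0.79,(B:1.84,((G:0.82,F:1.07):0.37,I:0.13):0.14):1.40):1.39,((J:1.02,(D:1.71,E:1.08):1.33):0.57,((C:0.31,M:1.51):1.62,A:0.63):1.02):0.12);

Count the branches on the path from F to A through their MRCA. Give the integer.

8

The MRCA of F and A is the root of the tree.
From F up to that node: 5 branches. From A up to the same node: 3 branches. Total: 5 + 3 = 8.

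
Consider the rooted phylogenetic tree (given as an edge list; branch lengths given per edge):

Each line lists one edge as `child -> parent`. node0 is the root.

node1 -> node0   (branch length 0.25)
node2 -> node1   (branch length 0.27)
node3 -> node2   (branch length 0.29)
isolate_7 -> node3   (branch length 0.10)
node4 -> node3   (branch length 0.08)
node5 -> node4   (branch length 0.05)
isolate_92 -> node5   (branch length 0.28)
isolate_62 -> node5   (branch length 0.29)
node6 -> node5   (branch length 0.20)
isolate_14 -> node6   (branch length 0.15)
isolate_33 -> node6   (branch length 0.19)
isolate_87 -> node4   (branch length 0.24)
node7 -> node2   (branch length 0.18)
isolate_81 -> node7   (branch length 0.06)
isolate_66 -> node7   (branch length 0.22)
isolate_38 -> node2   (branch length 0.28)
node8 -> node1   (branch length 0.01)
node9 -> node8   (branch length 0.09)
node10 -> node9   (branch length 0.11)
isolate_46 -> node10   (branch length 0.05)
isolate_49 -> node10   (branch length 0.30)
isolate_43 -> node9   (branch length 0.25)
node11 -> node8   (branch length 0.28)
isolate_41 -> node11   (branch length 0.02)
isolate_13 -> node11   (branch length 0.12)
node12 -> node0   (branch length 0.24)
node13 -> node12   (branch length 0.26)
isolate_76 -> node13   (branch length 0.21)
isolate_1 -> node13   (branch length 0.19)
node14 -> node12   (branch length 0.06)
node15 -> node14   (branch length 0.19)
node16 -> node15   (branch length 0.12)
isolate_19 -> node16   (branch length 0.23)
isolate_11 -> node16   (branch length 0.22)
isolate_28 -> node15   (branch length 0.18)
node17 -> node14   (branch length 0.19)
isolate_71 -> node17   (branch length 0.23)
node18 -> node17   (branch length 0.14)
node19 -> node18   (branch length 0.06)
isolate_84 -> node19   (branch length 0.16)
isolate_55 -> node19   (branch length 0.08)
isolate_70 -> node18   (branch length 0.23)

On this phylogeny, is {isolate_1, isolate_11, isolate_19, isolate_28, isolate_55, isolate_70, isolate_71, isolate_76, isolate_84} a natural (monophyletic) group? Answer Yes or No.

Yes

The most recent common ancestor of these taxa subtends ((isolate_76,isolate_1),(((isolate_19,isolate_11),isolate_28),(isolate_71,((isolate_84,isolate_55),isolate_70)))).
That clade has exactly 9 tips — every listed taxon and nothing else — so the group is monophyletic.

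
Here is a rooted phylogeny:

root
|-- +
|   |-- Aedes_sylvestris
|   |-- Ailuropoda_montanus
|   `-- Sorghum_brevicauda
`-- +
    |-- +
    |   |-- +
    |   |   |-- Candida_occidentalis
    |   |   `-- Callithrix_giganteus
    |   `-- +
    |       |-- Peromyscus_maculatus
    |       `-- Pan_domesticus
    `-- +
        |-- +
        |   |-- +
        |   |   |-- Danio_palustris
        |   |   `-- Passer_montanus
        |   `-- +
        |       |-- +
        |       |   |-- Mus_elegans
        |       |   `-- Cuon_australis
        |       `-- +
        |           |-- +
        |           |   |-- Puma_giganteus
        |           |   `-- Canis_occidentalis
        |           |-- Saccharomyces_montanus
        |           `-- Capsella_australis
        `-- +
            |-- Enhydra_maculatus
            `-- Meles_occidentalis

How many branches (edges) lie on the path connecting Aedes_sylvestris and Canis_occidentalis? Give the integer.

The MRCA of Aedes_sylvestris and Canis_occidentalis is the root of the tree.
From Aedes_sylvestris up to that node: 2 branches. From Canis_occidentalis up to the same node: 7 branches. Total: 2 + 7 = 9.

9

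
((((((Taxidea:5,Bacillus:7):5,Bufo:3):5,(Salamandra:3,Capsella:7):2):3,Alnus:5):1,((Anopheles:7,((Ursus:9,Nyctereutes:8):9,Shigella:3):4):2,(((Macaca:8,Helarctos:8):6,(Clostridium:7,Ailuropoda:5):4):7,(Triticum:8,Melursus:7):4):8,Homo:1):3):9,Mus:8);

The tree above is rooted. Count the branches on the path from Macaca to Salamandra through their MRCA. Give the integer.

9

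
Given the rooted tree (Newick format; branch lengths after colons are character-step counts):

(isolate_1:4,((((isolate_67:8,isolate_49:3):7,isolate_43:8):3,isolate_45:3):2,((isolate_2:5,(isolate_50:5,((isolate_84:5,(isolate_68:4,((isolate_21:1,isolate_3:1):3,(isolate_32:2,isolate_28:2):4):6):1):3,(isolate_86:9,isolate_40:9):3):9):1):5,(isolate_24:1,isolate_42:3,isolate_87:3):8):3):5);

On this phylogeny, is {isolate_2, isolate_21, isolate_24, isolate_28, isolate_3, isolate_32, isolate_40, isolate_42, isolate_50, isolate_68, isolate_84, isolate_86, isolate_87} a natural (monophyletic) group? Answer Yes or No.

Yes

The most recent common ancestor of these taxa subtends ((isolate_2,(isolate_50,((isolate_84,(isolate_68,((isolate_21,isolate_3),(isolate_32,isolate_28)))),(isolate_86,isolate_40)))),(isolate_24,isolate_42,isolate_87)).
That clade has exactly 13 tips — every listed taxon and nothing else — so the group is monophyletic.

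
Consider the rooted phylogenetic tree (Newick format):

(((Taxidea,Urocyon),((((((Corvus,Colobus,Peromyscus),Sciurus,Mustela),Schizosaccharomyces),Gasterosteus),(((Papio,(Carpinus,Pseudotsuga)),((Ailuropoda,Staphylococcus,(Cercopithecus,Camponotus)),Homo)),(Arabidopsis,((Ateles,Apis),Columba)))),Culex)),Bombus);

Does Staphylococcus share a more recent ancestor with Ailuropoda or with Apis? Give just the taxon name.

The MRCA of Staphylococcus and Ailuropoda subtends (Ailuropoda,Staphylococcus,(Cercopithecus,Camponotus)) (4 taxa).
The MRCA of Staphylococcus and Apis subtends (((Papio,(Carpinus,Pseudotsuga)),((Ailuropoda,Staphylococcus,(Cercopithecus,Camponotus)),Homo)),(Arabidopsis,((Ateles,Apis),Columba))) (12 taxa).
The first is nested inside the second, so Staphylococcus shares a more recent common ancestor with Ailuropoda.

Ailuropoda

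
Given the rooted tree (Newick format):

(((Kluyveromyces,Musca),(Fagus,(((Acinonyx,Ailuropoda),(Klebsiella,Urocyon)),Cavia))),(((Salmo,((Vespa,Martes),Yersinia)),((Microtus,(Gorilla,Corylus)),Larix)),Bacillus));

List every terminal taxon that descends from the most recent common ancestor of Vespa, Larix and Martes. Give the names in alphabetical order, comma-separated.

Tracing Vespa: it sits inside (Vespa,Martes).
Tracing Larix: it sits inside ((Microtus,(Gorilla,Corylus)),Larix).
Tracing Martes: it sits inside (Vespa,Martes).
The smallest clade enclosing all 3 is ((Salmo,((Vespa,Martes),Yersinia)),((Microtus,(Gorilla,Corylus)),Larix)); the answer is its 8 terminal taxa in alphabetical order.

Corylus, Gorilla, Larix, Martes, Microtus, Salmo, Vespa, Yersinia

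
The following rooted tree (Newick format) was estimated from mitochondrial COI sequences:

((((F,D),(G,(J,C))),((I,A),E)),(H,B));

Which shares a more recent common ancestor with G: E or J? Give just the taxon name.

The MRCA of G and J subtends (G,(J,C)) (3 taxa).
The MRCA of G and E subtends (((F,D),(G,(J,C))),((I,A),E)) (8 taxa).
The first is nested inside the second, so G shares a more recent common ancestor with J.

J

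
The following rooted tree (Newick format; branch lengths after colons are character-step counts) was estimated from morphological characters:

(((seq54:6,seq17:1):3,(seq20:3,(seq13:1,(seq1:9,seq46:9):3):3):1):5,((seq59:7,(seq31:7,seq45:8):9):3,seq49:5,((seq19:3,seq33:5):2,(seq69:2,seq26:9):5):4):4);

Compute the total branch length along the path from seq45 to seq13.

The path runs seq45 → … → MRCA → … → seq13; the MRCA is the root of the tree.
Branch lengths along that path: 8 + 9 + 3 + 4 + 5 + 1 + 3 + 1 = 34.

34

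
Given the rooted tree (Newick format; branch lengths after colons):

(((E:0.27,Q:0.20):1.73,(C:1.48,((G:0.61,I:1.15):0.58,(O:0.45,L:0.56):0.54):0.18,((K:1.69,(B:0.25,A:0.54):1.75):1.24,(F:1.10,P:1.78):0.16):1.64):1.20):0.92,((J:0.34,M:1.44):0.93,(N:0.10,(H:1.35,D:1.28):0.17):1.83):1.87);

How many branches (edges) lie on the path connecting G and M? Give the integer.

8

The MRCA of G and M is the root of the tree.
From G up to that node: 5 branches. From M up to the same node: 3 branches. Total: 5 + 3 = 8.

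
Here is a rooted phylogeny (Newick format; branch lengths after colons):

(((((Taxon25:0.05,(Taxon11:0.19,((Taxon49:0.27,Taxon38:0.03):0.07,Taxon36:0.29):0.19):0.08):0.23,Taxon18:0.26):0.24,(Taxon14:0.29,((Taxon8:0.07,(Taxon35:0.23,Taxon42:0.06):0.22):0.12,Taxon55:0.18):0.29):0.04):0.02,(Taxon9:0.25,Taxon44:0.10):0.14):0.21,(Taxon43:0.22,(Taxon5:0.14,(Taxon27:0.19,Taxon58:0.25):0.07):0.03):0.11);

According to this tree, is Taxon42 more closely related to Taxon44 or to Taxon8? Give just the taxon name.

Taxon8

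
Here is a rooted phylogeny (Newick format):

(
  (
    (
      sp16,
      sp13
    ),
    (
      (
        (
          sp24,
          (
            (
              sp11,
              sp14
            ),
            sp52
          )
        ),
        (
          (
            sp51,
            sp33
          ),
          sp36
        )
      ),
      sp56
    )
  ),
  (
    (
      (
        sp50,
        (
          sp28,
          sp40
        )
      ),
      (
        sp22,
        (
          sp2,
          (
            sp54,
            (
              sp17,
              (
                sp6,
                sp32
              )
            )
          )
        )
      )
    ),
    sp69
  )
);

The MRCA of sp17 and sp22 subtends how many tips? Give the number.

6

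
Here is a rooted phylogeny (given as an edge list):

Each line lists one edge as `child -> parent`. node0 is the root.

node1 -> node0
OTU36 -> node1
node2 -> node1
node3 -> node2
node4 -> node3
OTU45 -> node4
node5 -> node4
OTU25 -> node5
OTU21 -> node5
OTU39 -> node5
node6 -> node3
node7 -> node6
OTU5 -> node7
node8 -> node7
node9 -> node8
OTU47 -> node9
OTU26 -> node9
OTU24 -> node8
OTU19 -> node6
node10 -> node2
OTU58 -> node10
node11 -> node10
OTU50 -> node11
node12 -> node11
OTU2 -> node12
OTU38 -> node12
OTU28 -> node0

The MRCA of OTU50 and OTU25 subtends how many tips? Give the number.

13

The MRCA of OTU50 and OTU25 is the node subtending (((OTU45,(OTU25,OTU21,OTU39)),((OTU5,((OTU47,OTU26),OTU24)),OTU19)),(OTU58,(OTU50,(OTU2,OTU38)))).
That clade contains 13 terminal taxa: OTU19, OTU2, OTU21, OTU24, OTU25, OTU26, OTU38, OTU39, OTU45, OTU47, OTU5, OTU50, OTU58.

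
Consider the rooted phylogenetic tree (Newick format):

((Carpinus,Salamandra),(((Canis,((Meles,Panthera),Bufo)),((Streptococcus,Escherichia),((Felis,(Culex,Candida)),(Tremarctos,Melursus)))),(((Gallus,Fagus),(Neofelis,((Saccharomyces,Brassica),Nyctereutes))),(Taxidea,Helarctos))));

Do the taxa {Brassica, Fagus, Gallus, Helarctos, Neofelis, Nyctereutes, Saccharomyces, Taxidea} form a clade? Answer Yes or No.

The most recent common ancestor of these taxa subtends (((Gallus,Fagus),(Neofelis,((Saccharomyces,Brassica),Nyctereutes))),(Taxidea,Helarctos)).
That clade has exactly 8 tips — every listed taxon and nothing else — so the group is monophyletic.

Yes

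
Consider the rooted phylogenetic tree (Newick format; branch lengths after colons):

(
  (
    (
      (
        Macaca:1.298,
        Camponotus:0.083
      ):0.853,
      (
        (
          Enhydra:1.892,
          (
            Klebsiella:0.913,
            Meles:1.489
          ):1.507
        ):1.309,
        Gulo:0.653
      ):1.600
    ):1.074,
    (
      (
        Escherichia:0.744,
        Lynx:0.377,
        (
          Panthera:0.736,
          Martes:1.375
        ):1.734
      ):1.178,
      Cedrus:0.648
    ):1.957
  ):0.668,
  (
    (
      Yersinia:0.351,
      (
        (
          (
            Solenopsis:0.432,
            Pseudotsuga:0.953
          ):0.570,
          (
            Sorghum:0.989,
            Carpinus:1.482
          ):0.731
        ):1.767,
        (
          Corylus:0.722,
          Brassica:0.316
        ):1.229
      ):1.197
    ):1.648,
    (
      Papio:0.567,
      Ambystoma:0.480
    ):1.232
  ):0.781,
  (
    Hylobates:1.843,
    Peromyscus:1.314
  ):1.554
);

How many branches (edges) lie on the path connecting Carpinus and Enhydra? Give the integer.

The MRCA of Carpinus and Enhydra is the root of the tree.
From Carpinus up to that node: 6 branches. From Enhydra up to the same node: 5 branches. Total: 6 + 5 = 11.

11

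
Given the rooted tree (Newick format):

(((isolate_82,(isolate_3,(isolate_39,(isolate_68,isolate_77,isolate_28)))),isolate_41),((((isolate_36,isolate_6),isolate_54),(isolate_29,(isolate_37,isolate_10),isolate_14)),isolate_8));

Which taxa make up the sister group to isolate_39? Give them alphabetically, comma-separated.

isolate_28, isolate_68, isolate_77

isolate_39 attaches to the tree at the node subtending (isolate_39,(isolate_68,isolate_77,isolate_28)).
The other lineage descending from that same node — the sister group — is (isolate_68,isolate_77,isolate_28); its 3 tips in alphabetical order are the answer.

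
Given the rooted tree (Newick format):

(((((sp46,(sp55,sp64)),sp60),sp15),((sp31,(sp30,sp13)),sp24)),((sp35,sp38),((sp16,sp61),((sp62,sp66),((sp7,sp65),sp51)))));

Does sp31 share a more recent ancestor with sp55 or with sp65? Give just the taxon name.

The MRCA of sp31 and sp55 subtends ((((sp46,(sp55,sp64)),sp60),sp15),((sp31,(sp30,sp13)),sp24)) (9 taxa).
The MRCA of sp31 and sp65 is the root, subtending the entire tree (18 taxa).
The first is nested inside the second, so sp31 shares a more recent common ancestor with sp55.

sp55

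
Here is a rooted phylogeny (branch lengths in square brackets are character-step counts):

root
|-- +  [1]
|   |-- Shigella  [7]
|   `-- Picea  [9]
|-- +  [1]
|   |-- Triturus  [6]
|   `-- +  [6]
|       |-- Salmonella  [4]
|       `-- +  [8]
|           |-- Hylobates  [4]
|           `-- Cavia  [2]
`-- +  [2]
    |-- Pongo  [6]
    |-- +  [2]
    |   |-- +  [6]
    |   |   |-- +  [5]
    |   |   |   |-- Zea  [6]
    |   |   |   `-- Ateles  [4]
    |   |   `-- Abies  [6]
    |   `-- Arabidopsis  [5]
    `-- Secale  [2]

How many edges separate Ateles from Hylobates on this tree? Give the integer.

The MRCA of Ateles and Hylobates is the root of the tree.
From Ateles up to that node: 5 branches. From Hylobates up to the same node: 4 branches. Total: 5 + 4 = 9.

9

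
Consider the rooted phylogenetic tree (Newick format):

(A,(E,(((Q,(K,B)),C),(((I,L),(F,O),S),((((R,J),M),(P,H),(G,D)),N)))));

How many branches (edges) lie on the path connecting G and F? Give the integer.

The MRCA of G and F is the node subtending (((I,L),(F,O),S),((((R,J),M),(P,H),(G,D)),N)).
From G up to that node: 4 branches. From F up to the same node: 3 branches. Total: 4 + 3 = 7.

7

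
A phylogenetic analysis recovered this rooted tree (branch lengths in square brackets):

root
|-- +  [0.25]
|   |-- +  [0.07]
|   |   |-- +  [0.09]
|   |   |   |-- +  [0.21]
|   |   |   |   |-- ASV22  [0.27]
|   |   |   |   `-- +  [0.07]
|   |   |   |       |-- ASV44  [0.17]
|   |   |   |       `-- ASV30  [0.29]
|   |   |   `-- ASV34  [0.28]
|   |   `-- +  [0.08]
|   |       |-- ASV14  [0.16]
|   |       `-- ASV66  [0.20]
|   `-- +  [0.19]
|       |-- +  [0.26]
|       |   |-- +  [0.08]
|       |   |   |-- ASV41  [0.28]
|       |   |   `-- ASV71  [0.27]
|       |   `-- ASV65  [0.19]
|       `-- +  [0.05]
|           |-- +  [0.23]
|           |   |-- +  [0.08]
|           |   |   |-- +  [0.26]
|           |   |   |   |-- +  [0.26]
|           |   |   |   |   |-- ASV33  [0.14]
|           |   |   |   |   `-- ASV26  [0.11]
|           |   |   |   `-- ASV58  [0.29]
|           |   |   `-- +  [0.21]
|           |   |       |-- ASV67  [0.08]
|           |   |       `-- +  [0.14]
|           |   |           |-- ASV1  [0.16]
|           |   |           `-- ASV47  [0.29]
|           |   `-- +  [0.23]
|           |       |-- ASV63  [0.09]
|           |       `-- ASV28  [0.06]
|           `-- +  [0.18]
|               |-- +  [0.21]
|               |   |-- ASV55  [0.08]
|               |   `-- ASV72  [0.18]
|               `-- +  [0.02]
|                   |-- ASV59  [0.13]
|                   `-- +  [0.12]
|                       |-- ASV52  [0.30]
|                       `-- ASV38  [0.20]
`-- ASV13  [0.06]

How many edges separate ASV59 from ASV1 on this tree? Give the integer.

The MRCA of ASV59 and ASV1 is the node subtending (((((ASV33,ASV26),ASV58),(ASV67,(ASV1,ASV47))),(ASV63,ASV28)),((ASV55,ASV72),(ASV59,(ASV52,ASV38)))).
From ASV59 up to that node: 3 branches. From ASV1 up to the same node: 5 branches. Total: 3 + 5 = 8.

8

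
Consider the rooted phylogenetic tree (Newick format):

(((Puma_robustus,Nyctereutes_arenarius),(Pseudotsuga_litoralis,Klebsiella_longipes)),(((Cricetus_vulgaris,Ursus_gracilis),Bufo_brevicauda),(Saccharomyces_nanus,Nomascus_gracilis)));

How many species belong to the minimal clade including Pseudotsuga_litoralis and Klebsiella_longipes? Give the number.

2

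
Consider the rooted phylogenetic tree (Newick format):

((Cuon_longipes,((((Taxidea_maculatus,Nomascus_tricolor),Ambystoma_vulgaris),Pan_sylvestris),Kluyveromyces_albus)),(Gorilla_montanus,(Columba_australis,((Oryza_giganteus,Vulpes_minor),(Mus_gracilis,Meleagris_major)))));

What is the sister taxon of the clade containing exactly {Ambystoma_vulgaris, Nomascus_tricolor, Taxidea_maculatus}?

Pan_sylvestris

The clade containing exactly {Ambystoma_vulgaris, Nomascus_tricolor, Taxidea_maculatus} attaches to the tree at the node subtending (((Taxidea_maculatus,Nomascus_tricolor),Ambystoma_vulgaris),Pan_sylvestris).
The other lineage descending from that same node — the sister group — is the single tip Pan_sylvestris.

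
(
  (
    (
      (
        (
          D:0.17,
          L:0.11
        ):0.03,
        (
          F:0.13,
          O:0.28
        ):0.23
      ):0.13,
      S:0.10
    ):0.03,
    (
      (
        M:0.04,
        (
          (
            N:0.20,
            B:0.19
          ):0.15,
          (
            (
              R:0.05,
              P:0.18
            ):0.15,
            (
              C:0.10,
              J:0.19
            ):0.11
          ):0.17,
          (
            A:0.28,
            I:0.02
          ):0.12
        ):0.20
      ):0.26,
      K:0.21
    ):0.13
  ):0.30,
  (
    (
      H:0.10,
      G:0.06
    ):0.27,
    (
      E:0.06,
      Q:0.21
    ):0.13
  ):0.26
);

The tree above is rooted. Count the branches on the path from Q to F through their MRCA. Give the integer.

8

The MRCA of Q and F is the root of the tree.
From Q up to that node: 3 branches. From F up to the same node: 5 branches. Total: 3 + 5 = 8.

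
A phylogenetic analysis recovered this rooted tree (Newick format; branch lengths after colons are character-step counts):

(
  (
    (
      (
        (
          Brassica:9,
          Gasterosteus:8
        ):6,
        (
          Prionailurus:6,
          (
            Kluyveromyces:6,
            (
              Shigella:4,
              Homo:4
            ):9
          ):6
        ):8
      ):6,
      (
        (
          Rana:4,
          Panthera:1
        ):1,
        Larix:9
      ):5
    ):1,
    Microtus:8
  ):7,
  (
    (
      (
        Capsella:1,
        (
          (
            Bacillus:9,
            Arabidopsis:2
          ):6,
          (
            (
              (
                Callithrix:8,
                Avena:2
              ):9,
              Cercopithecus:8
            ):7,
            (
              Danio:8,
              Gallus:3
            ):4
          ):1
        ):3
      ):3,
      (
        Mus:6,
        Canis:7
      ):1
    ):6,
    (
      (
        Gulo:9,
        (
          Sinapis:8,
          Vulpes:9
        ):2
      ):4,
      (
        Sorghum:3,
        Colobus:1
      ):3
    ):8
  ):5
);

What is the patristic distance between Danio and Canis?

27

The path runs Danio → … → MRCA → … → Canis; the MRCA is the node subtending ((Capsella,((Bacillus,Arabidopsis),(((Callithrix,Avena),Cercopithecus),(Danio,Gallus)))),(Mus,Canis)).
Branch lengths along that path: 8 + 4 + 1 + 3 + 3 + 1 + 7 = 27.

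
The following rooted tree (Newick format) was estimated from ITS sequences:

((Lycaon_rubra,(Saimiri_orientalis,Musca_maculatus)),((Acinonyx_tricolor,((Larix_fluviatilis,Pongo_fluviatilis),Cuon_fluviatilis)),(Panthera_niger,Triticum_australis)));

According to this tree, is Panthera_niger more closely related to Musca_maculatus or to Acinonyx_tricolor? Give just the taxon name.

The MRCA of Panthera_niger and Acinonyx_tricolor subtends ((Acinonyx_tricolor,((Larix_fluviatilis,Pongo_fluviatilis),Cuon_fluviatilis)),(Panthera_niger,Triticum_australis)) (6 taxa).
The MRCA of Panthera_niger and Musca_maculatus is the root, subtending the entire tree (9 taxa).
The first is nested inside the second, so Panthera_niger shares a more recent common ancestor with Acinonyx_tricolor.

Acinonyx_tricolor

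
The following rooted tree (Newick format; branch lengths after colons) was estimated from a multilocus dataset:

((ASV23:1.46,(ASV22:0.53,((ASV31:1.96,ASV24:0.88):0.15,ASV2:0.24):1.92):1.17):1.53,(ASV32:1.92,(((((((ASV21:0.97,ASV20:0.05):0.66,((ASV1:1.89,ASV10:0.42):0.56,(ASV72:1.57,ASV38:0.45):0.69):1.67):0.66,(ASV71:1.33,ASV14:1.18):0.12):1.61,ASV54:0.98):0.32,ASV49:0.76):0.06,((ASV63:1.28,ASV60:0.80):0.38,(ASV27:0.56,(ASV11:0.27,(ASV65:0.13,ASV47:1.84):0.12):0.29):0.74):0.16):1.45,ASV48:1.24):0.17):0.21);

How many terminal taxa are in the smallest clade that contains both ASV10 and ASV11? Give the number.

16

The MRCA of ASV10 and ASV11 is the node subtending ((((((ASV21,ASV20),((ASV1,ASV10),(ASV72,ASV38))),(ASV71,ASV14)),ASV54),ASV49),((ASV63,ASV60),(ASV27,(ASV11,(ASV65,ASV47))))).
That clade contains 16 terminal taxa: ASV1, ASV10, ASV11, ASV14, ASV20, ASV21, ASV27, ASV38, ASV47, ASV49, ASV54, ASV60, ASV63, ASV65, ASV71, ASV72.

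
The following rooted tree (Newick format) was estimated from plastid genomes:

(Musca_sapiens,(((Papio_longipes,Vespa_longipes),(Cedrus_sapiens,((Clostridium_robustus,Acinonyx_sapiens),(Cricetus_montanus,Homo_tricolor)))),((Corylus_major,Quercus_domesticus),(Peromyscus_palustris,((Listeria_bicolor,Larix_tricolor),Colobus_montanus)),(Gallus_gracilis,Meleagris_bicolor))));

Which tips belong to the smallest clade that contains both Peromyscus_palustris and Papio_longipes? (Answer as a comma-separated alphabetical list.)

Tracing Peromyscus_palustris: it sits inside (Peromyscus_palustris,((Listeria_bicolor,Larix_tricolor),Colobus_montanus)).
Tracing Papio_longipes: it sits inside (Papio_longipes,Vespa_longipes).
The smallest clade enclosing both is (((Papio_longipes,Vespa_longipes),(Cedrus_sapiens,((Clostridium_robustus,Acinonyx_sapiens),(Cricetus_montanus,Homo_tricolor)))),((Corylus_major,Quercus_domesticus),(Peromyscus_palustris,((Listeria_bicolor,Larix_tricolor),Colobus_montanus)),(Gallus_gracilis,Meleagris_bicolor))); the answer is its 15 terminal taxa in alphabetical order.

Acinonyx_sapiens, Cedrus_sapiens, Clostridium_robustus, Colobus_montanus, Corylus_major, Cricetus_montanus, Gallus_gracilis, Homo_tricolor, Larix_tricolor, Listeria_bicolor, Meleagris_bicolor, Papio_longipes, Peromyscus_palustris, Quercus_domesticus, Vespa_longipes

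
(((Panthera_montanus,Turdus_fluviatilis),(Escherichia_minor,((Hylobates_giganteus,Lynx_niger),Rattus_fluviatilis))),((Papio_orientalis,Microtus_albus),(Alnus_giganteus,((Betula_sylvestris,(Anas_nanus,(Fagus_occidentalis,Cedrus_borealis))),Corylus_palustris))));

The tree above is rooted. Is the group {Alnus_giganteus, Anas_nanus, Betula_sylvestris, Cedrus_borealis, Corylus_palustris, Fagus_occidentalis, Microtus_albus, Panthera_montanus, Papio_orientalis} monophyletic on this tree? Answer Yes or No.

The MRCA of the listed taxa is the root, so the smallest clade containing them is the whole tree.
That clade also contains Escherichia_minor, Hylobates_giganteus, Lynx_niger, Rattus_fluviatilis, Turdus_fluviatilis, which are not in the proposed group, so the group is not monophyletic.

No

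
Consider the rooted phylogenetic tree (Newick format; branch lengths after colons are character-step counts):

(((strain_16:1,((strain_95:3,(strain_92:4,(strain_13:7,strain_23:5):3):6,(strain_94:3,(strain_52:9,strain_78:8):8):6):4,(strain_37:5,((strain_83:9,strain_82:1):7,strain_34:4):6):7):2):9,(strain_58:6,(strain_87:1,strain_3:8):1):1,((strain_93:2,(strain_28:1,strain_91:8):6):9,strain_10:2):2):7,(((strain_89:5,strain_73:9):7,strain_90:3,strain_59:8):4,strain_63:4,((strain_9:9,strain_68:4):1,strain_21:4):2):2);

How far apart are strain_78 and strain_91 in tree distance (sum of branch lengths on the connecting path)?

The path runs strain_78 → … → MRCA → … → strain_91; the MRCA is the node subtending ((strain_16,((strain_95,(strain_92,(strain_13,strain_23)),(strain_94,(strain_52,strain_78))),(strain_37,((strain_83,strain_82),strain_34)))),(strain_58,(strain_87,strain_3)),((strain_93,(strain_28,strain_91)),strain_10)).
Branch lengths along that path: 8 + 8 + 6 + 4 + 2 + 9 + 2 + 9 + 6 + 8 = 62.

62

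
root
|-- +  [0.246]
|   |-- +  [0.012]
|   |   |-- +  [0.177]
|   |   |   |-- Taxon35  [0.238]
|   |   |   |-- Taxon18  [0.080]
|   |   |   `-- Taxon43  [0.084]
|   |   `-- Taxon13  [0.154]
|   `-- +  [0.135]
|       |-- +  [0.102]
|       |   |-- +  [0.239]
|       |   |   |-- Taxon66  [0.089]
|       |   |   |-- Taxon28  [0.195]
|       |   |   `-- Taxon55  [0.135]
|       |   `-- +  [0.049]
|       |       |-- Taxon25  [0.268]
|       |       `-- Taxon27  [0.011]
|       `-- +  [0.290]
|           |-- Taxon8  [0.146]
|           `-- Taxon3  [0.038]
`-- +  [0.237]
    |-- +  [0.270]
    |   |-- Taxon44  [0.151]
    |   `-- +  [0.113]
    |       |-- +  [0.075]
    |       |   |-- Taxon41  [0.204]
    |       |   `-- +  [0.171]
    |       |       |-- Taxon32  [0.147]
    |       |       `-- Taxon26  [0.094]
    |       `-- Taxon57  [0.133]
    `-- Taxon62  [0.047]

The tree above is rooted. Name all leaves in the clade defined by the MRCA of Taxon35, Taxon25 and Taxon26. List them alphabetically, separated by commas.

Taxon13, Taxon18, Taxon25, Taxon26, Taxon27, Taxon28, Taxon3, Taxon32, Taxon35, Taxon41, Taxon43, Taxon44, Taxon55, Taxon57, Taxon62, Taxon66, Taxon8

Tracing Taxon35: it sits inside (Taxon35,Taxon18,Taxon43).
Tracing Taxon25: it sits inside (Taxon25,Taxon27).
Tracing Taxon26: it sits inside (Taxon32,Taxon26).
The smallest clade enclosing all 3 is the whole tree (their MRCA is the root), so the answer is all 17 tips in alphabetical order.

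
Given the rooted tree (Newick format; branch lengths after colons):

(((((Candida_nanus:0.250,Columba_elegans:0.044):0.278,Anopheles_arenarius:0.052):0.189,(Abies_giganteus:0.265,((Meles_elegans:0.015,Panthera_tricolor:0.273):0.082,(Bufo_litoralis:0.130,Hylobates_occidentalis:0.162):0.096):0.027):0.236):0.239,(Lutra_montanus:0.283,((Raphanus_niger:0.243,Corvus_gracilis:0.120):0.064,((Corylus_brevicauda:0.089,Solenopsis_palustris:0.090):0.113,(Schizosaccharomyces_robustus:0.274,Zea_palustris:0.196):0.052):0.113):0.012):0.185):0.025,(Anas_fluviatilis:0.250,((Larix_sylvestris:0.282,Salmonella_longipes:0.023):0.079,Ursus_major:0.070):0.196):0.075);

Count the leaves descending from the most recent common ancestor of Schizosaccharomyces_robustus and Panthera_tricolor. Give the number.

15

The MRCA of Schizosaccharomyces_robustus and Panthera_tricolor is the node subtending ((((Candida_nanus,Columba_elegans),Anopheles_arenarius),(Abies_giganteus,((Meles_elegans,Panthera_tricolor),(Bufo_litoralis,Hylobates_occidentalis)))),(Lutra_montanus,((Raphanus_niger,Corvus_gracilis),((Corylus_brevicauda,Solenopsis_palustris),(Schizosaccharomyces_robustus,Zea_palustris))))).
That clade contains 15 terminal taxa: Abies_giganteus, Anopheles_arenarius, Bufo_litoralis, Candida_nanus, Columba_elegans, Corvus_gracilis, Corylus_brevicauda, Hylobates_occidentalis, Lutra_montanus, Meles_elegans, Panthera_tricolor, Raphanus_niger, Schizosaccharomyces_robustus, Solenopsis_palustris, Zea_palustris.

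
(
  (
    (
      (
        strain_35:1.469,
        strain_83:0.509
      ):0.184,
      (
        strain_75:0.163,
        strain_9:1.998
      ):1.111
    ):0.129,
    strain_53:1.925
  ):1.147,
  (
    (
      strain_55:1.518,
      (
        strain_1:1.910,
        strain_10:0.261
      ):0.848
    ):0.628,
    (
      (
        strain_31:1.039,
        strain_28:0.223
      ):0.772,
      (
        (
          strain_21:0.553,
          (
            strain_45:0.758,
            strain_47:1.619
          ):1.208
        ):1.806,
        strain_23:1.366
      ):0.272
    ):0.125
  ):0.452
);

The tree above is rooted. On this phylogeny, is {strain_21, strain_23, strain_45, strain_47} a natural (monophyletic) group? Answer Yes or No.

The most recent common ancestor of these taxa subtends ((strain_21,(strain_45,strain_47)),strain_23).
That clade has exactly 4 tips — every listed taxon and nothing else — so the group is monophyletic.

Yes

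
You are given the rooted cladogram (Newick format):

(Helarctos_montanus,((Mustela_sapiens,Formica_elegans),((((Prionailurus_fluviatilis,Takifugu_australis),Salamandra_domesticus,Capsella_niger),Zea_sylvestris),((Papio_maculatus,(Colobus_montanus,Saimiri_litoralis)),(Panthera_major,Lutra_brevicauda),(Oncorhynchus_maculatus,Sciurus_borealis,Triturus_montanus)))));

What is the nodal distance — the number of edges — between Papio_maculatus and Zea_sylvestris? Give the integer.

5

The MRCA of Papio_maculatus and Zea_sylvestris is the node subtending ((((Prionailurus_fluviatilis,Takifugu_australis),Salamandra_domesticus,Capsella_niger),Zea_sylvestris),((Papio_maculatus,(Colobus_montanus,Saimiri_litoralis)),(Panthera_major,Lutra_brevicauda),(Oncorhynchus_maculatus,Sciurus_borealis,Triturus_montanus))).
From Papio_maculatus up to that node: 3 branches. From Zea_sylvestris up to the same node: 2 branches. Total: 3 + 2 = 5.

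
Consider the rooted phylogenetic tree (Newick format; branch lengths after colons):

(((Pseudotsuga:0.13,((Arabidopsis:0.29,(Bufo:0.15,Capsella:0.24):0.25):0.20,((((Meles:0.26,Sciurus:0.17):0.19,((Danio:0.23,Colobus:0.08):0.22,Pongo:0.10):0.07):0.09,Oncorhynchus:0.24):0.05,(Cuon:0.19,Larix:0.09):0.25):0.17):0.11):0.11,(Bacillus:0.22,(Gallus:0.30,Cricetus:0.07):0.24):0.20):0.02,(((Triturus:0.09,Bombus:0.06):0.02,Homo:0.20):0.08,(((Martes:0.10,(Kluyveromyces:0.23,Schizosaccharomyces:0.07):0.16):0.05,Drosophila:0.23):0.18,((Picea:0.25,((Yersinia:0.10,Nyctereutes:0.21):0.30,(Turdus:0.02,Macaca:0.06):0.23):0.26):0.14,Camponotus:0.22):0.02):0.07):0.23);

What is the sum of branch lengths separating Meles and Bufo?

1.36

The path runs Meles → … → MRCA → … → Bufo; the MRCA is the node subtending ((Arabidopsis,(Bufo,Capsella)),((((Meles,Sciurus),((Danio,Colobus),Pongo)),Oncorhynchus),(Cuon,Larix))).
Branch lengths along that path: 0.26 + 0.19 + 0.09 + 0.05 + 0.17 + 0.20 + 0.25 + 0.15 = 1.36.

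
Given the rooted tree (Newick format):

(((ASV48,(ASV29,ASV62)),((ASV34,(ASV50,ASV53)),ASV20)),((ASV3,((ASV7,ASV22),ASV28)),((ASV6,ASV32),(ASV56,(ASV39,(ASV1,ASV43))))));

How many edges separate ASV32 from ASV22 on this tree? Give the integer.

7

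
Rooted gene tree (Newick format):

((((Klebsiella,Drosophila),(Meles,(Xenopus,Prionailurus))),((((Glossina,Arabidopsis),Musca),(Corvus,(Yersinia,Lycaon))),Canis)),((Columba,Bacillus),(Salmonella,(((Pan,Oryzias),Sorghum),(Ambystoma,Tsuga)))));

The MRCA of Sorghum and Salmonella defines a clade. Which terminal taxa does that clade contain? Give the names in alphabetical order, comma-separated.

Ambystoma, Oryzias, Pan, Salmonella, Sorghum, Tsuga

Tracing Sorghum: it sits inside ((Pan,Oryzias),Sorghum).
Tracing Salmonella: it sits inside (Salmonella,(((Pan,Oryzias),Sorghum),(Ambystoma,Tsuga))).
The smallest clade enclosing both is (Salmonella,(((Pan,Oryzias),Sorghum),(Ambystoma,Tsuga))); the answer is its 6 terminal taxa in alphabetical order.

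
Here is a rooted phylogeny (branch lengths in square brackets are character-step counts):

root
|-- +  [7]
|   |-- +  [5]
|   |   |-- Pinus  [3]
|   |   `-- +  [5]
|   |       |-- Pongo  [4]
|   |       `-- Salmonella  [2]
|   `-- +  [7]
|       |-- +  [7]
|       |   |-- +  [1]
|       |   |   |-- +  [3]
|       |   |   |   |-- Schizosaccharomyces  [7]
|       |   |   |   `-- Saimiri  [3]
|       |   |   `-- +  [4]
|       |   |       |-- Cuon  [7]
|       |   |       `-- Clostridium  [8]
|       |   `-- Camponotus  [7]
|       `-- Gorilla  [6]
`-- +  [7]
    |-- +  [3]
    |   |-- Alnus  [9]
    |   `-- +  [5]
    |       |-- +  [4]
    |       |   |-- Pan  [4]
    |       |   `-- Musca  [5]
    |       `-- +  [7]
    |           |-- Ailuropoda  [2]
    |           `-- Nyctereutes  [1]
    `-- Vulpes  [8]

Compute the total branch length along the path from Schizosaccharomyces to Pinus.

The path runs Schizosaccharomyces → … → MRCA → … → Pinus; the MRCA is the node subtending ((Pinus,(Pongo,Salmonella)),((((Schizosaccharomyces,Saimiri),(Cuon,Clostridium)),Camponotus),Gorilla)).
Branch lengths along that path: 7 + 3 + 1 + 7 + 7 + 5 + 3 = 33.

33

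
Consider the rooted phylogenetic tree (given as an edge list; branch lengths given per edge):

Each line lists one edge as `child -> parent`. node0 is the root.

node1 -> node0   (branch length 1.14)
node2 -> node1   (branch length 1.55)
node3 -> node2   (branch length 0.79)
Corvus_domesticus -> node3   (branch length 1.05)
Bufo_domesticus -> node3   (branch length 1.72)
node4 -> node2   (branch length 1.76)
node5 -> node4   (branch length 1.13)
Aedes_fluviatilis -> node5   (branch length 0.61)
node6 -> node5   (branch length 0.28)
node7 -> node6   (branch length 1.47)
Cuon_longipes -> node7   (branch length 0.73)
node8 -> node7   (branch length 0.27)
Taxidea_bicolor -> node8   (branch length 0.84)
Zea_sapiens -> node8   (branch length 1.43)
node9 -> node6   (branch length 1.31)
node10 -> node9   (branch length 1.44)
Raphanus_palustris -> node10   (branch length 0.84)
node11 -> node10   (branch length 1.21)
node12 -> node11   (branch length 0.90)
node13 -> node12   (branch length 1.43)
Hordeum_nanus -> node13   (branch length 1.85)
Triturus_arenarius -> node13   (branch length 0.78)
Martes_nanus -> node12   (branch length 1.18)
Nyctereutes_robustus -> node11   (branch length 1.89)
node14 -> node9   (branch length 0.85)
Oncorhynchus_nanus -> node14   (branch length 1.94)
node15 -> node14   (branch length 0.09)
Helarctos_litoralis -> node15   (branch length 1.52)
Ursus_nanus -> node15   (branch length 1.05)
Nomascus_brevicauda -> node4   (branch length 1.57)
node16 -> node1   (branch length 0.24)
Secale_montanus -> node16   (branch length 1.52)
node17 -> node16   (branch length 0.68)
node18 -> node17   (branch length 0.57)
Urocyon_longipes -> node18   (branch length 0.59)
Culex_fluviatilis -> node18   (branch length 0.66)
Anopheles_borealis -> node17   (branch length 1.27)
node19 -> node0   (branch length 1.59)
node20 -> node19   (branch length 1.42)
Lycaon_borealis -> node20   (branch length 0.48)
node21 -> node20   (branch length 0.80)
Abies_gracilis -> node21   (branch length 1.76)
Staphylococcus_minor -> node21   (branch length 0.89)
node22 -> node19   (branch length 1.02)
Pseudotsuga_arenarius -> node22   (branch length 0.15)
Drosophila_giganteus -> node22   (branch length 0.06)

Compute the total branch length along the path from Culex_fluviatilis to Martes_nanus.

12.91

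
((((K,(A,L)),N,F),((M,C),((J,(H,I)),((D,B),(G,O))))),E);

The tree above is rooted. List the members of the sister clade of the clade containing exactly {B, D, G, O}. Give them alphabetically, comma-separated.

H, I, J

The clade containing exactly {B, D, G, O} attaches to the tree at the node subtending ((J,(H,I)),((D,B),(G,O))).
The other lineage descending from that same node — the sister group — is (J,(H,I)); its 3 tips in alphabetical order are the answer.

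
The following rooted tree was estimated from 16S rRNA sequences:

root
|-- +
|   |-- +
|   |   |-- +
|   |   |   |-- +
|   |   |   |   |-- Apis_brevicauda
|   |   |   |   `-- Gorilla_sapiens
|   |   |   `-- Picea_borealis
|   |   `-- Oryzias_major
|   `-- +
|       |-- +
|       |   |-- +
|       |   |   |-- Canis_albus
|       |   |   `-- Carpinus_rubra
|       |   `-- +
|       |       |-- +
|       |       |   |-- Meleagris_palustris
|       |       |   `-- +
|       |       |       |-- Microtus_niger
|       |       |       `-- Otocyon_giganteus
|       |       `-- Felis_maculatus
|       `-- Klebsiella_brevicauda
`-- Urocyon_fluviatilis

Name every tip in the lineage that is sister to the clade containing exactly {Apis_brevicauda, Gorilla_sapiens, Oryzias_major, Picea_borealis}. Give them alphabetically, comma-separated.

Canis_albus, Carpinus_rubra, Felis_maculatus, Klebsiella_brevicauda, Meleagris_palustris, Microtus_niger, Otocyon_giganteus

The clade containing exactly {Apis_brevicauda, Gorilla_sapiens, Oryzias_major, Picea_borealis} attaches to the tree at the node subtending ((((Apis_brevicauda,Gorilla_sapiens),Picea_borealis),Oryzias_major),(((Canis_albus,Carpinus_rubra),((Meleagris_palustris,(Microtus_niger,Otocyon_giganteus)),Felis_maculatus)),Klebsiella_brevicauda)).
The other lineage descending from that same node — the sister group — is (((Canis_albus,Carpinus_rubra),((Meleagris_palustris,(Microtus_niger,Otocyon_giganteus)),Felis_maculatus)),Klebsiella_brevicauda); its 7 tips in alphabetical order are the answer.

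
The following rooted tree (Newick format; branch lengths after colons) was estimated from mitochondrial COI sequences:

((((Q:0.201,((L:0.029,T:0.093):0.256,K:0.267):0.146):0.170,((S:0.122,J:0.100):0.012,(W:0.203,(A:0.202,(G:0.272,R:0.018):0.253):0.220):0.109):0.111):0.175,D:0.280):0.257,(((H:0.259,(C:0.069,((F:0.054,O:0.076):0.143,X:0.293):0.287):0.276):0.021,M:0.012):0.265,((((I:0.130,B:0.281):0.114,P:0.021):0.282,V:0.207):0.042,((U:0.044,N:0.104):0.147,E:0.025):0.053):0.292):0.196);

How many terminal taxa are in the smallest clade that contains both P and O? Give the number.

13

The MRCA of P and O is the node subtending (((H,(C,((F,O),X))),M),((((I,B),P),V),((U,N),E))).
That clade contains 13 terminal taxa: B, C, E, F, H, I, M, N, O, P, U, V, X.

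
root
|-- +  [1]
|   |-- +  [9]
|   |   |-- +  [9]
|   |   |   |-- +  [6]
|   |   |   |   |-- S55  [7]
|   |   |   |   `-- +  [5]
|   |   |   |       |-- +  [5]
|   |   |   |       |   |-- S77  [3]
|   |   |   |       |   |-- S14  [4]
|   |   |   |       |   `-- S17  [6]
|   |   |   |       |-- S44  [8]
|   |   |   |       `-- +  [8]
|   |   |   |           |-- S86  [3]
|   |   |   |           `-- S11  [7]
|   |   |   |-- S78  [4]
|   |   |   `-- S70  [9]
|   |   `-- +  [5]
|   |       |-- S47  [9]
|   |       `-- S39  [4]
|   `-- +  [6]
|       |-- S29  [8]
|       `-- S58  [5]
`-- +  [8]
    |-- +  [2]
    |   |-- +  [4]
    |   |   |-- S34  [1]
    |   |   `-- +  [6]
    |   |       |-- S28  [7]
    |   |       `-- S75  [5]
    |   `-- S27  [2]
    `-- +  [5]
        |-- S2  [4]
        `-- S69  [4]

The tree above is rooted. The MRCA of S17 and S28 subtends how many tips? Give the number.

19

The MRCA of S17 and S28 is the root, so the clade is the entire tree.
That clade contains 19 terminal taxa: S11, S14, S17, S2, S27, S28, S29, S34, S39, S44, S47, S55, S58, S69, S70, S75, S77, S78, S86.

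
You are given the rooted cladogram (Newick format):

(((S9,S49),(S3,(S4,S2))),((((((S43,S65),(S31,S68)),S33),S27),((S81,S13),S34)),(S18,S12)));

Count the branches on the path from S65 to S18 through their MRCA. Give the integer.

The MRCA of S65 and S18 is the node subtending ((((((S43,S65),(S31,S68)),S33),S27),((S81,S13),S34)),(S18,S12)).
From S65 up to that node: 6 branches. From S18 up to the same node: 2 branches. Total: 6 + 2 = 8.

8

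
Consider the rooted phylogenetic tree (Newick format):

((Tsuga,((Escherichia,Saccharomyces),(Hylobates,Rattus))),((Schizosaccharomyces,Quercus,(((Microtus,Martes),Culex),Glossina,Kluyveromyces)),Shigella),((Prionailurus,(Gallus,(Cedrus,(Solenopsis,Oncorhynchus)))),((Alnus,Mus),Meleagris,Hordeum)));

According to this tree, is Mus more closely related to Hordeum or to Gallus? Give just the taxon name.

Hordeum

The MRCA of Mus and Hordeum subtends ((Alnus,Mus),Meleagris,Hordeum) (4 taxa).
The MRCA of Mus and Gallus subtends ((Prionailurus,(Gallus,(Cedrus,(Solenopsis,Oncorhynchus)))),((Alnus,Mus),Meleagris,Hordeum)) (9 taxa).
The first is nested inside the second, so Mus shares a more recent common ancestor with Hordeum.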